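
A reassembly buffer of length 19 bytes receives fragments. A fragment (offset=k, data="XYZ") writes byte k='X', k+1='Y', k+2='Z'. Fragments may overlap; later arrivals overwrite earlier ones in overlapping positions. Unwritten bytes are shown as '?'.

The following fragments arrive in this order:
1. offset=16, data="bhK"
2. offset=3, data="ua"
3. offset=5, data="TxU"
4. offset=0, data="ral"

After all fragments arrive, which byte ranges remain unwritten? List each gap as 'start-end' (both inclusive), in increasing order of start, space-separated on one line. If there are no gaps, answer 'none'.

Fragment 1: offset=16 len=3
Fragment 2: offset=3 len=2
Fragment 3: offset=5 len=3
Fragment 4: offset=0 len=3
Gaps: 8-15

Answer: 8-15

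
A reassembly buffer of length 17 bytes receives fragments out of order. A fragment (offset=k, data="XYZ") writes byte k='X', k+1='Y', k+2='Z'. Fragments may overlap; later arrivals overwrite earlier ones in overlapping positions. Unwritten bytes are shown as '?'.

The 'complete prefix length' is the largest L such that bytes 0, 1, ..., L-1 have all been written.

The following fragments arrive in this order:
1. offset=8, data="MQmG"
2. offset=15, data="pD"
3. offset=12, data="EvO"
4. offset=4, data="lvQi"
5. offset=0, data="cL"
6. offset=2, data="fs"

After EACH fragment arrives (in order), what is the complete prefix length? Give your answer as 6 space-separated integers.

Answer: 0 0 0 0 2 17

Derivation:
Fragment 1: offset=8 data="MQmG" -> buffer=????????MQmG????? -> prefix_len=0
Fragment 2: offset=15 data="pD" -> buffer=????????MQmG???pD -> prefix_len=0
Fragment 3: offset=12 data="EvO" -> buffer=????????MQmGEvOpD -> prefix_len=0
Fragment 4: offset=4 data="lvQi" -> buffer=????lvQiMQmGEvOpD -> prefix_len=0
Fragment 5: offset=0 data="cL" -> buffer=cL??lvQiMQmGEvOpD -> prefix_len=2
Fragment 6: offset=2 data="fs" -> buffer=cLfslvQiMQmGEvOpD -> prefix_len=17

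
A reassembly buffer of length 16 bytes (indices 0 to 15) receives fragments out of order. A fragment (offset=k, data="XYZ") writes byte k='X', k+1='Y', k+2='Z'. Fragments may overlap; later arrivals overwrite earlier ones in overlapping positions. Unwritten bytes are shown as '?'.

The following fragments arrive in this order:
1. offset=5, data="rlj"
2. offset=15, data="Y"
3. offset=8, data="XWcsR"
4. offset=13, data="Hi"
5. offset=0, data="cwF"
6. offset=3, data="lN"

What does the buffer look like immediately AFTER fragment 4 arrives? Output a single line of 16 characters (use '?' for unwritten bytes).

Fragment 1: offset=5 data="rlj" -> buffer=?????rlj????????
Fragment 2: offset=15 data="Y" -> buffer=?????rlj???????Y
Fragment 3: offset=8 data="XWcsR" -> buffer=?????rljXWcsR??Y
Fragment 4: offset=13 data="Hi" -> buffer=?????rljXWcsRHiY

Answer: ?????rljXWcsRHiY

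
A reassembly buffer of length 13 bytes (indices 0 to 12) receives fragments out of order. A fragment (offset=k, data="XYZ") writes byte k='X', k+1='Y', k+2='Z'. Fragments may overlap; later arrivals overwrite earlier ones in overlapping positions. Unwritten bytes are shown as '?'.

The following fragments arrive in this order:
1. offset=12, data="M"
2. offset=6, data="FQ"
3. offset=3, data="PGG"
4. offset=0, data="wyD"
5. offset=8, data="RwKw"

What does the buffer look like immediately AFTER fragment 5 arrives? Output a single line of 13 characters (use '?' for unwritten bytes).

Answer: wyDPGGFQRwKwM

Derivation:
Fragment 1: offset=12 data="M" -> buffer=????????????M
Fragment 2: offset=6 data="FQ" -> buffer=??????FQ????M
Fragment 3: offset=3 data="PGG" -> buffer=???PGGFQ????M
Fragment 4: offset=0 data="wyD" -> buffer=wyDPGGFQ????M
Fragment 5: offset=8 data="RwKw" -> buffer=wyDPGGFQRwKwM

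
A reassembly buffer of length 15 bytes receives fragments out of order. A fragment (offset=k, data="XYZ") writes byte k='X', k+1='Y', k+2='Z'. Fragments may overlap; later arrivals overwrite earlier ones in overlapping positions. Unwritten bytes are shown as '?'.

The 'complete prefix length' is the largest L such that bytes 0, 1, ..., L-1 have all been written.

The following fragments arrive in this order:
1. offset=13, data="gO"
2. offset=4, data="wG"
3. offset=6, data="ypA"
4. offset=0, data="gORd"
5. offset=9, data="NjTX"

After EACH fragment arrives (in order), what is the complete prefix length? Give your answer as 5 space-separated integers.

Answer: 0 0 0 9 15

Derivation:
Fragment 1: offset=13 data="gO" -> buffer=?????????????gO -> prefix_len=0
Fragment 2: offset=4 data="wG" -> buffer=????wG???????gO -> prefix_len=0
Fragment 3: offset=6 data="ypA" -> buffer=????wGypA????gO -> prefix_len=0
Fragment 4: offset=0 data="gORd" -> buffer=gORdwGypA????gO -> prefix_len=9
Fragment 5: offset=9 data="NjTX" -> buffer=gORdwGypANjTXgO -> prefix_len=15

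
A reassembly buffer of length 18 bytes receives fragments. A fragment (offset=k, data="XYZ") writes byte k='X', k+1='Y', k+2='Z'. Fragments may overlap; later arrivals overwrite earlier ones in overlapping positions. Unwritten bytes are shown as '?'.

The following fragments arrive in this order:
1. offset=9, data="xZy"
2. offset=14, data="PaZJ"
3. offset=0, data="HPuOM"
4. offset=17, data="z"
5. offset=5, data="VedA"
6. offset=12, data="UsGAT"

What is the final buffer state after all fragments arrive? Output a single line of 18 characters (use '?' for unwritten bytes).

Answer: HPuOMVedAxZyUsGATz

Derivation:
Fragment 1: offset=9 data="xZy" -> buffer=?????????xZy??????
Fragment 2: offset=14 data="PaZJ" -> buffer=?????????xZy??PaZJ
Fragment 3: offset=0 data="HPuOM" -> buffer=HPuOM????xZy??PaZJ
Fragment 4: offset=17 data="z" -> buffer=HPuOM????xZy??PaZz
Fragment 5: offset=5 data="VedA" -> buffer=HPuOMVedAxZy??PaZz
Fragment 6: offset=12 data="UsGAT" -> buffer=HPuOMVedAxZyUsGATz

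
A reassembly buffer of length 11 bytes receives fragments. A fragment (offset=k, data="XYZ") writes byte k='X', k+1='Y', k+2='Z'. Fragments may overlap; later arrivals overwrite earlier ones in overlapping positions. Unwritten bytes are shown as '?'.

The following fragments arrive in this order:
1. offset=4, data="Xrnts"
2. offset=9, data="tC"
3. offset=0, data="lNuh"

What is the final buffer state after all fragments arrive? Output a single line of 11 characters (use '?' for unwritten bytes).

Fragment 1: offset=4 data="Xrnts" -> buffer=????Xrnts??
Fragment 2: offset=9 data="tC" -> buffer=????XrntstC
Fragment 3: offset=0 data="lNuh" -> buffer=lNuhXrntstC

Answer: lNuhXrntstC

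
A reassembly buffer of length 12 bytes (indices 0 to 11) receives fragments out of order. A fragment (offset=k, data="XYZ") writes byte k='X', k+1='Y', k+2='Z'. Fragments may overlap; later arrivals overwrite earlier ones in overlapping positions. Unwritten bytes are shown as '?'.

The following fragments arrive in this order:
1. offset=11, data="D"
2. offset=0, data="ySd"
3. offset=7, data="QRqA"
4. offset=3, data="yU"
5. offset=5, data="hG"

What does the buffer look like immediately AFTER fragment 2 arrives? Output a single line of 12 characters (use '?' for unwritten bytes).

Answer: ySd????????D

Derivation:
Fragment 1: offset=11 data="D" -> buffer=???????????D
Fragment 2: offset=0 data="ySd" -> buffer=ySd????????D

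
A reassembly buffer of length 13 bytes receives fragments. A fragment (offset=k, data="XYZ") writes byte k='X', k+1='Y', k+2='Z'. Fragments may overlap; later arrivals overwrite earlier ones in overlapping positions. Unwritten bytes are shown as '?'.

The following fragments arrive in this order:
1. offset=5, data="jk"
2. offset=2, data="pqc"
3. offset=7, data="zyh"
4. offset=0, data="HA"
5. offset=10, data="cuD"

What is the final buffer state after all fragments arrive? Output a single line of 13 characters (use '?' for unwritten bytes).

Answer: HApqcjkzyhcuD

Derivation:
Fragment 1: offset=5 data="jk" -> buffer=?????jk??????
Fragment 2: offset=2 data="pqc" -> buffer=??pqcjk??????
Fragment 3: offset=7 data="zyh" -> buffer=??pqcjkzyh???
Fragment 4: offset=0 data="HA" -> buffer=HApqcjkzyh???
Fragment 5: offset=10 data="cuD" -> buffer=HApqcjkzyhcuD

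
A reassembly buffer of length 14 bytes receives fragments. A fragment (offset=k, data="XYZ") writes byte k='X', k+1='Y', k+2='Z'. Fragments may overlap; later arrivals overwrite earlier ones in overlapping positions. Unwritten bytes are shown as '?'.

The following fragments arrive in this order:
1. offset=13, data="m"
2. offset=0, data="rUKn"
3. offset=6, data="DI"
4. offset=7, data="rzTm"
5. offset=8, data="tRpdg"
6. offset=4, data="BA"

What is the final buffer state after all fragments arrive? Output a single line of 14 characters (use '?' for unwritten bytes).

Fragment 1: offset=13 data="m" -> buffer=?????????????m
Fragment 2: offset=0 data="rUKn" -> buffer=rUKn?????????m
Fragment 3: offset=6 data="DI" -> buffer=rUKn??DI?????m
Fragment 4: offset=7 data="rzTm" -> buffer=rUKn??DrzTm??m
Fragment 5: offset=8 data="tRpdg" -> buffer=rUKn??DrtRpdgm
Fragment 6: offset=4 data="BA" -> buffer=rUKnBADrtRpdgm

Answer: rUKnBADrtRpdgm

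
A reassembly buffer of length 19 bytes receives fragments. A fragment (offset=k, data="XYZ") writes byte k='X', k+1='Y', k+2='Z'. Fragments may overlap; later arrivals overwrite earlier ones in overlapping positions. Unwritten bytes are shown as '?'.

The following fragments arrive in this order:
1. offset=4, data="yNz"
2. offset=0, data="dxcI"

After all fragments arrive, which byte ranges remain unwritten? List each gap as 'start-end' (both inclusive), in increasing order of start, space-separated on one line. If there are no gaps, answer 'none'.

Fragment 1: offset=4 len=3
Fragment 2: offset=0 len=4
Gaps: 7-18

Answer: 7-18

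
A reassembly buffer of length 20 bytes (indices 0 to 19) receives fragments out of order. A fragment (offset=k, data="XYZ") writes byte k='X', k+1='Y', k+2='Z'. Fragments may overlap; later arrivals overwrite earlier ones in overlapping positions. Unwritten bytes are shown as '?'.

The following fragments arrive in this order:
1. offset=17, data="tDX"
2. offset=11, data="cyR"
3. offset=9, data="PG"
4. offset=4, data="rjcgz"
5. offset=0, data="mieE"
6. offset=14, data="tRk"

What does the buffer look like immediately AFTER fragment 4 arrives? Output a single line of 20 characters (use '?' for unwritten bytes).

Answer: ????rjcgzPGcyR???tDX

Derivation:
Fragment 1: offset=17 data="tDX" -> buffer=?????????????????tDX
Fragment 2: offset=11 data="cyR" -> buffer=???????????cyR???tDX
Fragment 3: offset=9 data="PG" -> buffer=?????????PGcyR???tDX
Fragment 4: offset=4 data="rjcgz" -> buffer=????rjcgzPGcyR???tDX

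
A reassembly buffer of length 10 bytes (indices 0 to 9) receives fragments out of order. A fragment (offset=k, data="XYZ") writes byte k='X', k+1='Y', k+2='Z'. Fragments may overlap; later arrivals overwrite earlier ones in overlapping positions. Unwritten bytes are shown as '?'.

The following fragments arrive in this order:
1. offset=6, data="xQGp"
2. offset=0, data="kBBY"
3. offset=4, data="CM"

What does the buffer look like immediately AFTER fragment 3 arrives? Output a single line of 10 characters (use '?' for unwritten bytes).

Fragment 1: offset=6 data="xQGp" -> buffer=??????xQGp
Fragment 2: offset=0 data="kBBY" -> buffer=kBBY??xQGp
Fragment 3: offset=4 data="CM" -> buffer=kBBYCMxQGp

Answer: kBBYCMxQGp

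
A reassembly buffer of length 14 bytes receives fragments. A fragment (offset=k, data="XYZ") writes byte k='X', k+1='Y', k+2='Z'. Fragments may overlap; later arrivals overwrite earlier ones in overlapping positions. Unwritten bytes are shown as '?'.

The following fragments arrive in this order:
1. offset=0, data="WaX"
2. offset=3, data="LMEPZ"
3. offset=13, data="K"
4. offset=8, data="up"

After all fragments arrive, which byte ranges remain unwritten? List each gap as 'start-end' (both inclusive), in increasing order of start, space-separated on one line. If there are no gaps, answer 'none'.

Answer: 10-12

Derivation:
Fragment 1: offset=0 len=3
Fragment 2: offset=3 len=5
Fragment 3: offset=13 len=1
Fragment 4: offset=8 len=2
Gaps: 10-12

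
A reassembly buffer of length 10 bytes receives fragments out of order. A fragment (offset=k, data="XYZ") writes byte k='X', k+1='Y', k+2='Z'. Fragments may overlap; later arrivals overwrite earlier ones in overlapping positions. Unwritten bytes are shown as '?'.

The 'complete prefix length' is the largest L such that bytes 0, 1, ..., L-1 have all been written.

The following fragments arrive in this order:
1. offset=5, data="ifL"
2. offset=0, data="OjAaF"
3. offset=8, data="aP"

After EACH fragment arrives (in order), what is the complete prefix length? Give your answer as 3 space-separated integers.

Answer: 0 8 10

Derivation:
Fragment 1: offset=5 data="ifL" -> buffer=?????ifL?? -> prefix_len=0
Fragment 2: offset=0 data="OjAaF" -> buffer=OjAaFifL?? -> prefix_len=8
Fragment 3: offset=8 data="aP" -> buffer=OjAaFifLaP -> prefix_len=10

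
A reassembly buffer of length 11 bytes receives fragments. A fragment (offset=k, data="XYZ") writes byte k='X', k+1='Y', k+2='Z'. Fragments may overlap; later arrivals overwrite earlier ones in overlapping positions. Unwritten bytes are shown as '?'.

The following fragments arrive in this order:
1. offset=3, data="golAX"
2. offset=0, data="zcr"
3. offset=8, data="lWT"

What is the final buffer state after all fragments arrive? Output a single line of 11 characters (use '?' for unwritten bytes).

Fragment 1: offset=3 data="golAX" -> buffer=???golAX???
Fragment 2: offset=0 data="zcr" -> buffer=zcrgolAX???
Fragment 3: offset=8 data="lWT" -> buffer=zcrgolAXlWT

Answer: zcrgolAXlWT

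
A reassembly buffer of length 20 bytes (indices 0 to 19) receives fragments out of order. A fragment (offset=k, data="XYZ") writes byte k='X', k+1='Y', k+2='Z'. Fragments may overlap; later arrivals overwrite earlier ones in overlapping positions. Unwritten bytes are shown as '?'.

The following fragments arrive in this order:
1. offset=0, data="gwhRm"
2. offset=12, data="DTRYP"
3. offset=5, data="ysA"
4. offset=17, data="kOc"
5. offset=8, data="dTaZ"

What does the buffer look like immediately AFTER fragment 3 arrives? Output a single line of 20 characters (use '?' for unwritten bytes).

Answer: gwhRmysA????DTRYP???

Derivation:
Fragment 1: offset=0 data="gwhRm" -> buffer=gwhRm???????????????
Fragment 2: offset=12 data="DTRYP" -> buffer=gwhRm???????DTRYP???
Fragment 3: offset=5 data="ysA" -> buffer=gwhRmysA????DTRYP???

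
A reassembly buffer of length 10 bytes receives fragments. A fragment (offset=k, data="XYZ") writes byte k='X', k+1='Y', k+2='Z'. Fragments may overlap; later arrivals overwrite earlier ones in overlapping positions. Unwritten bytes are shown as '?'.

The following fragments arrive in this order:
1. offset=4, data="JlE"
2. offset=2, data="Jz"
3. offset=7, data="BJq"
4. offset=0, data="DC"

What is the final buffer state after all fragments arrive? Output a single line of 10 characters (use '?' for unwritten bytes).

Fragment 1: offset=4 data="JlE" -> buffer=????JlE???
Fragment 2: offset=2 data="Jz" -> buffer=??JzJlE???
Fragment 3: offset=7 data="BJq" -> buffer=??JzJlEBJq
Fragment 4: offset=0 data="DC" -> buffer=DCJzJlEBJq

Answer: DCJzJlEBJq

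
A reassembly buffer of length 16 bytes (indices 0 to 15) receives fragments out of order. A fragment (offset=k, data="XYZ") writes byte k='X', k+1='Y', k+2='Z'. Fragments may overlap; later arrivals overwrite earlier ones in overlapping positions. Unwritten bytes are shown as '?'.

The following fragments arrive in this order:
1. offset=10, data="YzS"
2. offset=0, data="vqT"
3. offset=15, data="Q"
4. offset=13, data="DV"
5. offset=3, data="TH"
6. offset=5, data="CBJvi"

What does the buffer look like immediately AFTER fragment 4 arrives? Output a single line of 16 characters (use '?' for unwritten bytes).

Answer: vqT???????YzSDVQ

Derivation:
Fragment 1: offset=10 data="YzS" -> buffer=??????????YzS???
Fragment 2: offset=0 data="vqT" -> buffer=vqT???????YzS???
Fragment 3: offset=15 data="Q" -> buffer=vqT???????YzS??Q
Fragment 4: offset=13 data="DV" -> buffer=vqT???????YzSDVQ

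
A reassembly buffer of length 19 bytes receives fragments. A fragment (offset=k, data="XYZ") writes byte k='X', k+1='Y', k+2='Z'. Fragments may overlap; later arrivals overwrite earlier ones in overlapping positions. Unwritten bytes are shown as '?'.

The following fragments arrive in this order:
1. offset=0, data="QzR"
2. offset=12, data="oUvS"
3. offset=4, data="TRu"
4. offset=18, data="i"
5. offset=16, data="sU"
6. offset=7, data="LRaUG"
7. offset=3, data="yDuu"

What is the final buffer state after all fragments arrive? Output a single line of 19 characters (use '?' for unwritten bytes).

Answer: QzRyDuuLRaUGoUvSsUi

Derivation:
Fragment 1: offset=0 data="QzR" -> buffer=QzR????????????????
Fragment 2: offset=12 data="oUvS" -> buffer=QzR?????????oUvS???
Fragment 3: offset=4 data="TRu" -> buffer=QzR?TRu?????oUvS???
Fragment 4: offset=18 data="i" -> buffer=QzR?TRu?????oUvS??i
Fragment 5: offset=16 data="sU" -> buffer=QzR?TRu?????oUvSsUi
Fragment 6: offset=7 data="LRaUG" -> buffer=QzR?TRuLRaUGoUvSsUi
Fragment 7: offset=3 data="yDuu" -> buffer=QzRyDuuLRaUGoUvSsUi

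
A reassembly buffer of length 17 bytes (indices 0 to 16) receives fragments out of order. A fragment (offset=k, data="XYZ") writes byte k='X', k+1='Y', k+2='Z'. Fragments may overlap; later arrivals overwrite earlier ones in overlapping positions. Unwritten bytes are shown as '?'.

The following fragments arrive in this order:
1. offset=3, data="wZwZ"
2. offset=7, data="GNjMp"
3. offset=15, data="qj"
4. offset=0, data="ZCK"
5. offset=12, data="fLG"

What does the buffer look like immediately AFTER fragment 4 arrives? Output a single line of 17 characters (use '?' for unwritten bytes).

Fragment 1: offset=3 data="wZwZ" -> buffer=???wZwZ??????????
Fragment 2: offset=7 data="GNjMp" -> buffer=???wZwZGNjMp?????
Fragment 3: offset=15 data="qj" -> buffer=???wZwZGNjMp???qj
Fragment 4: offset=0 data="ZCK" -> buffer=ZCKwZwZGNjMp???qj

Answer: ZCKwZwZGNjMp???qj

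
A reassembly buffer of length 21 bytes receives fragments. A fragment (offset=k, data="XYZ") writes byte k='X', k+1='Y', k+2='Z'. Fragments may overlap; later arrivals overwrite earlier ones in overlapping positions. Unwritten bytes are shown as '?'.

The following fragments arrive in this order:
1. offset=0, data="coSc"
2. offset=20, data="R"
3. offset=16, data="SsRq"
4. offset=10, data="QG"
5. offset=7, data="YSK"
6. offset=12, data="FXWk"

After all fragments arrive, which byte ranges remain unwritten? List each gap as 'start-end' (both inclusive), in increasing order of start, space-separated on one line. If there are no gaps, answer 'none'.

Answer: 4-6

Derivation:
Fragment 1: offset=0 len=4
Fragment 2: offset=20 len=1
Fragment 3: offset=16 len=4
Fragment 4: offset=10 len=2
Fragment 5: offset=7 len=3
Fragment 6: offset=12 len=4
Gaps: 4-6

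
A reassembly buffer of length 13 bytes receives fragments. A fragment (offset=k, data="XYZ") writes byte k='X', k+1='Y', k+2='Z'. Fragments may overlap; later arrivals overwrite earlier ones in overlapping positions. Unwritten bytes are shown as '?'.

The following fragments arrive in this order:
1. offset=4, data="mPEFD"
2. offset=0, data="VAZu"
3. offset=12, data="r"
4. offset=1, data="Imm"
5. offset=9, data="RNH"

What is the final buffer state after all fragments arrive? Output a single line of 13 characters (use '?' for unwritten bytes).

Fragment 1: offset=4 data="mPEFD" -> buffer=????mPEFD????
Fragment 2: offset=0 data="VAZu" -> buffer=VAZumPEFD????
Fragment 3: offset=12 data="r" -> buffer=VAZumPEFD???r
Fragment 4: offset=1 data="Imm" -> buffer=VImmmPEFD???r
Fragment 5: offset=9 data="RNH" -> buffer=VImmmPEFDRNHr

Answer: VImmmPEFDRNHr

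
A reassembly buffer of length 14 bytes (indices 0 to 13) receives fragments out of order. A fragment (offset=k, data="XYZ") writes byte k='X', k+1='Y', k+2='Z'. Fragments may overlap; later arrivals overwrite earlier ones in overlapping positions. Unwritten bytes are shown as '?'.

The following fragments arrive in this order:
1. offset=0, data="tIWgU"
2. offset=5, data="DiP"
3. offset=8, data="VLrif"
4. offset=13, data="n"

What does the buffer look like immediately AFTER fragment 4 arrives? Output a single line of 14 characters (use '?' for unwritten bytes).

Fragment 1: offset=0 data="tIWgU" -> buffer=tIWgU?????????
Fragment 2: offset=5 data="DiP" -> buffer=tIWgUDiP??????
Fragment 3: offset=8 data="VLrif" -> buffer=tIWgUDiPVLrif?
Fragment 4: offset=13 data="n" -> buffer=tIWgUDiPVLrifn

Answer: tIWgUDiPVLrifn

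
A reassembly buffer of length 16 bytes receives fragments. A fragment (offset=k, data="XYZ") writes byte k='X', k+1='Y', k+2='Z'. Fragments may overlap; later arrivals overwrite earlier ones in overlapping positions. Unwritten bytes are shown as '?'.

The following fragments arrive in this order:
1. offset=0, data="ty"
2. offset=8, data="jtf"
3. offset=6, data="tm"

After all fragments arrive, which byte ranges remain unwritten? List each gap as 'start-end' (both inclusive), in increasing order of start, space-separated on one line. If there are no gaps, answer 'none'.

Answer: 2-5 11-15

Derivation:
Fragment 1: offset=0 len=2
Fragment 2: offset=8 len=3
Fragment 3: offset=6 len=2
Gaps: 2-5 11-15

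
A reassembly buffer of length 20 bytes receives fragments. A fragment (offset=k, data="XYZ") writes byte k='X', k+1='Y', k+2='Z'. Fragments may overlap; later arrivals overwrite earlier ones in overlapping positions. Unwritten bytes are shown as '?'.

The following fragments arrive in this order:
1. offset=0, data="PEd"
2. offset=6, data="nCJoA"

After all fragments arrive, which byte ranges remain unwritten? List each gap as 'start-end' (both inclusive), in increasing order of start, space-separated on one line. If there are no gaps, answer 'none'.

Fragment 1: offset=0 len=3
Fragment 2: offset=6 len=5
Gaps: 3-5 11-19

Answer: 3-5 11-19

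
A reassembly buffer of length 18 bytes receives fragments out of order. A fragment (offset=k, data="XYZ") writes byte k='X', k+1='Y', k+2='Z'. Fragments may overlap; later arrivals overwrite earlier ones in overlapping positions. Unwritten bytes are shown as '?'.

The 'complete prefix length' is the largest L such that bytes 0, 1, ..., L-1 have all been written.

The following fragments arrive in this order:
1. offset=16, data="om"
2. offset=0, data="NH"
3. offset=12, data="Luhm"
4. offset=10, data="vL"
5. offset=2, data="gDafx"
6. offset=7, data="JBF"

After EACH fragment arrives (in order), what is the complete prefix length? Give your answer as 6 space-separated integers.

Answer: 0 2 2 2 7 18

Derivation:
Fragment 1: offset=16 data="om" -> buffer=????????????????om -> prefix_len=0
Fragment 2: offset=0 data="NH" -> buffer=NH??????????????om -> prefix_len=2
Fragment 3: offset=12 data="Luhm" -> buffer=NH??????????Luhmom -> prefix_len=2
Fragment 4: offset=10 data="vL" -> buffer=NH????????vLLuhmom -> prefix_len=2
Fragment 5: offset=2 data="gDafx" -> buffer=NHgDafx???vLLuhmom -> prefix_len=7
Fragment 6: offset=7 data="JBF" -> buffer=NHgDafxJBFvLLuhmom -> prefix_len=18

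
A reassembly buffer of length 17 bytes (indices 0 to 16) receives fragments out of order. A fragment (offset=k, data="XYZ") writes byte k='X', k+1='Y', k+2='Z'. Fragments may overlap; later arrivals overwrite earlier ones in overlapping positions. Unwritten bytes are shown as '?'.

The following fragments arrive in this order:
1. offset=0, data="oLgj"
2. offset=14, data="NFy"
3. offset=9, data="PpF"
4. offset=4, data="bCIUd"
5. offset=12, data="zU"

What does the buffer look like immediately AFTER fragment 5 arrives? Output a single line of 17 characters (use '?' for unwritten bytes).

Fragment 1: offset=0 data="oLgj" -> buffer=oLgj?????????????
Fragment 2: offset=14 data="NFy" -> buffer=oLgj??????????NFy
Fragment 3: offset=9 data="PpF" -> buffer=oLgj?????PpF??NFy
Fragment 4: offset=4 data="bCIUd" -> buffer=oLgjbCIUdPpF??NFy
Fragment 5: offset=12 data="zU" -> buffer=oLgjbCIUdPpFzUNFy

Answer: oLgjbCIUdPpFzUNFy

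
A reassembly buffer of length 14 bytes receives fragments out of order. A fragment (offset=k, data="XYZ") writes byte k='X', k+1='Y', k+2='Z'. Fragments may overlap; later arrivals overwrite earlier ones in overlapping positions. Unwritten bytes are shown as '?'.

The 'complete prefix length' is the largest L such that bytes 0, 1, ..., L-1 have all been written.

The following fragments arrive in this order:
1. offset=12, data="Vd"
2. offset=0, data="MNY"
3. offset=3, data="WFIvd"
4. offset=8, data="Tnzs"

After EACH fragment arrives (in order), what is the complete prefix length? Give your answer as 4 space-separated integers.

Fragment 1: offset=12 data="Vd" -> buffer=????????????Vd -> prefix_len=0
Fragment 2: offset=0 data="MNY" -> buffer=MNY?????????Vd -> prefix_len=3
Fragment 3: offset=3 data="WFIvd" -> buffer=MNYWFIvd????Vd -> prefix_len=8
Fragment 4: offset=8 data="Tnzs" -> buffer=MNYWFIvdTnzsVd -> prefix_len=14

Answer: 0 3 8 14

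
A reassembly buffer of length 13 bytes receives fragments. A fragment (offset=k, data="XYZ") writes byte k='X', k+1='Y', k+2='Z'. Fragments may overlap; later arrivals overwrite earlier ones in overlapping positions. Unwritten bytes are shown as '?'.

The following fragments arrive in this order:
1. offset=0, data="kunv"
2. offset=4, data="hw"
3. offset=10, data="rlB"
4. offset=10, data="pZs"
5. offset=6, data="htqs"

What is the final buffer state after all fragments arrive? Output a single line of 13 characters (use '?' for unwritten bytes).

Answer: kunvhwhtqspZs

Derivation:
Fragment 1: offset=0 data="kunv" -> buffer=kunv?????????
Fragment 2: offset=4 data="hw" -> buffer=kunvhw???????
Fragment 3: offset=10 data="rlB" -> buffer=kunvhw????rlB
Fragment 4: offset=10 data="pZs" -> buffer=kunvhw????pZs
Fragment 5: offset=6 data="htqs" -> buffer=kunvhwhtqspZs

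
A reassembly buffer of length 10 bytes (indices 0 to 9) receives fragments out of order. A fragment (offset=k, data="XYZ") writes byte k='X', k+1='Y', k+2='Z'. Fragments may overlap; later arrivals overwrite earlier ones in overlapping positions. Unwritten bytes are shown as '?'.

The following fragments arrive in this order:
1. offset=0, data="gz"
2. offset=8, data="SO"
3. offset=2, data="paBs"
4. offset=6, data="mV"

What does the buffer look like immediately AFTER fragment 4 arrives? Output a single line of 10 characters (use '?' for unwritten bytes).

Fragment 1: offset=0 data="gz" -> buffer=gz????????
Fragment 2: offset=8 data="SO" -> buffer=gz??????SO
Fragment 3: offset=2 data="paBs" -> buffer=gzpaBs??SO
Fragment 4: offset=6 data="mV" -> buffer=gzpaBsmVSO

Answer: gzpaBsmVSO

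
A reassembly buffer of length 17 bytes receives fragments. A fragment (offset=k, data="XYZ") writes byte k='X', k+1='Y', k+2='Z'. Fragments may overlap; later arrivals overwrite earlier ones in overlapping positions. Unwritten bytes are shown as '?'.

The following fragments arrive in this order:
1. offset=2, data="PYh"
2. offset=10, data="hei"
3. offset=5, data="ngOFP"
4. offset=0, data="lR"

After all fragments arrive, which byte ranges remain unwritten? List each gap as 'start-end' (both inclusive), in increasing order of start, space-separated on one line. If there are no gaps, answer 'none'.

Fragment 1: offset=2 len=3
Fragment 2: offset=10 len=3
Fragment 3: offset=5 len=5
Fragment 4: offset=0 len=2
Gaps: 13-16

Answer: 13-16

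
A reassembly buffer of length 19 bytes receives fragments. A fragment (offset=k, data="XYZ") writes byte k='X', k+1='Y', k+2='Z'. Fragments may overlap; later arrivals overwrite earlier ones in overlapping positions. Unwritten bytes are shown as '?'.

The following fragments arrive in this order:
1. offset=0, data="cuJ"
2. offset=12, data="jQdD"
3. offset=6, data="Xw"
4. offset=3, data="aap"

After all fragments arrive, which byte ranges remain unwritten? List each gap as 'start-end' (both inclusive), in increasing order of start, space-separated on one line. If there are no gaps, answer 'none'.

Fragment 1: offset=0 len=3
Fragment 2: offset=12 len=4
Fragment 3: offset=6 len=2
Fragment 4: offset=3 len=3
Gaps: 8-11 16-18

Answer: 8-11 16-18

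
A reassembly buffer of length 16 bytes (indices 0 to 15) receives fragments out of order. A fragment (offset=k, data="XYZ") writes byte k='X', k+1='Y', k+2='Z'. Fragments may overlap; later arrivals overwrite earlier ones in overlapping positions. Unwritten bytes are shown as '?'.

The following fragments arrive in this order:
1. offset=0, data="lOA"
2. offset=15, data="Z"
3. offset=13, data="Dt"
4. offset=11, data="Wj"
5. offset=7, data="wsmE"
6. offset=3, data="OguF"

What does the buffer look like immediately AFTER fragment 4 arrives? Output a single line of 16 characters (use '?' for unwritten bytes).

Answer: lOA????????WjDtZ

Derivation:
Fragment 1: offset=0 data="lOA" -> buffer=lOA?????????????
Fragment 2: offset=15 data="Z" -> buffer=lOA????????????Z
Fragment 3: offset=13 data="Dt" -> buffer=lOA??????????DtZ
Fragment 4: offset=11 data="Wj" -> buffer=lOA????????WjDtZ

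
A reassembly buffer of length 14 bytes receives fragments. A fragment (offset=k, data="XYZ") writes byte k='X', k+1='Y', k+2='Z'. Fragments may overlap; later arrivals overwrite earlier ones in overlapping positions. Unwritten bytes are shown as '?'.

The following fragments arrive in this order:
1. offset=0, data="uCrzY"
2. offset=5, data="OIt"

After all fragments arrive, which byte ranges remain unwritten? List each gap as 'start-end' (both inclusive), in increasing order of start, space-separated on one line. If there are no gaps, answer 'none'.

Fragment 1: offset=0 len=5
Fragment 2: offset=5 len=3
Gaps: 8-13

Answer: 8-13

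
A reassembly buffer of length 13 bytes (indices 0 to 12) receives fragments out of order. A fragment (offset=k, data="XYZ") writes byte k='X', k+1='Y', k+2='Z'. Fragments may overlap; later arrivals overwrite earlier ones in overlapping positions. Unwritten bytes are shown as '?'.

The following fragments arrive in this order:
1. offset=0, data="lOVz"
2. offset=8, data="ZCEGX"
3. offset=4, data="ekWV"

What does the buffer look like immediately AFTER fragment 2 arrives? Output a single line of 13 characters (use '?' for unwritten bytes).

Fragment 1: offset=0 data="lOVz" -> buffer=lOVz?????????
Fragment 2: offset=8 data="ZCEGX" -> buffer=lOVz????ZCEGX

Answer: lOVz????ZCEGX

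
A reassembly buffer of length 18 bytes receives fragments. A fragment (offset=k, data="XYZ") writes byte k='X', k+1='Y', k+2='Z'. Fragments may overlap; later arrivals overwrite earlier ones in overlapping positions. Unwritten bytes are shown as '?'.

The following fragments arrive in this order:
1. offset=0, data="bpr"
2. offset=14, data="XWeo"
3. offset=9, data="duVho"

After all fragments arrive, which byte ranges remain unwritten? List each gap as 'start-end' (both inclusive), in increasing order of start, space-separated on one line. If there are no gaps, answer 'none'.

Answer: 3-8

Derivation:
Fragment 1: offset=0 len=3
Fragment 2: offset=14 len=4
Fragment 3: offset=9 len=5
Gaps: 3-8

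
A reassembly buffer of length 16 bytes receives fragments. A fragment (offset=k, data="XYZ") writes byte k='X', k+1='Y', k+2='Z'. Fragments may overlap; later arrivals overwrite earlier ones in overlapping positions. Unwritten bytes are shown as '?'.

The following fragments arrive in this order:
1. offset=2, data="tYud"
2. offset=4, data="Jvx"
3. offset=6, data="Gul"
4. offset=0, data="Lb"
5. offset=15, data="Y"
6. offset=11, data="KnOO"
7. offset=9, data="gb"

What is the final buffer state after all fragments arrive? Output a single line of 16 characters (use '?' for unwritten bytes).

Answer: LbtYJvGulgbKnOOY

Derivation:
Fragment 1: offset=2 data="tYud" -> buffer=??tYud??????????
Fragment 2: offset=4 data="Jvx" -> buffer=??tYJvx?????????
Fragment 3: offset=6 data="Gul" -> buffer=??tYJvGul???????
Fragment 4: offset=0 data="Lb" -> buffer=LbtYJvGul???????
Fragment 5: offset=15 data="Y" -> buffer=LbtYJvGul??????Y
Fragment 6: offset=11 data="KnOO" -> buffer=LbtYJvGul??KnOOY
Fragment 7: offset=9 data="gb" -> buffer=LbtYJvGulgbKnOOY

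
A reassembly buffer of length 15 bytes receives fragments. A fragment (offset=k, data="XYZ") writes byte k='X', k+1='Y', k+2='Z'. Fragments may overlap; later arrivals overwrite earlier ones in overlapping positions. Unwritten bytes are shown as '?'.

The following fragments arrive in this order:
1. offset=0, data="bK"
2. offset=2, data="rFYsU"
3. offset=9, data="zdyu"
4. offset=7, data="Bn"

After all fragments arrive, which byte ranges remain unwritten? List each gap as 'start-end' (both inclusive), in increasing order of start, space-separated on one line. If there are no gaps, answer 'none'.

Fragment 1: offset=0 len=2
Fragment 2: offset=2 len=5
Fragment 3: offset=9 len=4
Fragment 4: offset=7 len=2
Gaps: 13-14

Answer: 13-14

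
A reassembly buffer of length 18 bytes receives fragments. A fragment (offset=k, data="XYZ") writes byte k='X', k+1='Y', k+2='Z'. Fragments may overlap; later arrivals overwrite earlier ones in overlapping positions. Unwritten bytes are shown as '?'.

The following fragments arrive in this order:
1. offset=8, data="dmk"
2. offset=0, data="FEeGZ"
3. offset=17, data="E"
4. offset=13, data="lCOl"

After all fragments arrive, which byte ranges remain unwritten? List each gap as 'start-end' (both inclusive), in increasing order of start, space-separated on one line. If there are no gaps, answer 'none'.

Fragment 1: offset=8 len=3
Fragment 2: offset=0 len=5
Fragment 3: offset=17 len=1
Fragment 4: offset=13 len=4
Gaps: 5-7 11-12

Answer: 5-7 11-12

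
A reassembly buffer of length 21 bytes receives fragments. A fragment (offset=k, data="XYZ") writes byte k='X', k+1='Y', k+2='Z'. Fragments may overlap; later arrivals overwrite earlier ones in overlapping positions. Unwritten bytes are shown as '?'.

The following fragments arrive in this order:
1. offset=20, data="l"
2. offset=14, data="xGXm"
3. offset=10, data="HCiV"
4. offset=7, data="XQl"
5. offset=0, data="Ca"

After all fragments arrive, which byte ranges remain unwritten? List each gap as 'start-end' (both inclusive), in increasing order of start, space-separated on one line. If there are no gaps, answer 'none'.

Answer: 2-6 18-19

Derivation:
Fragment 1: offset=20 len=1
Fragment 2: offset=14 len=4
Fragment 3: offset=10 len=4
Fragment 4: offset=7 len=3
Fragment 5: offset=0 len=2
Gaps: 2-6 18-19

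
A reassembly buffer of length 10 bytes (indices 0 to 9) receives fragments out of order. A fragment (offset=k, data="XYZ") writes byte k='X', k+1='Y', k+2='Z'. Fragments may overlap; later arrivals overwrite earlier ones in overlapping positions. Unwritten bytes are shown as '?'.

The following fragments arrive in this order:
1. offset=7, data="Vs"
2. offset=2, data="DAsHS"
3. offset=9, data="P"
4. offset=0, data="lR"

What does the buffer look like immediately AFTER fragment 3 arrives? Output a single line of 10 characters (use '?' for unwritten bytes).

Fragment 1: offset=7 data="Vs" -> buffer=???????Vs?
Fragment 2: offset=2 data="DAsHS" -> buffer=??DAsHSVs?
Fragment 3: offset=9 data="P" -> buffer=??DAsHSVsP

Answer: ??DAsHSVsP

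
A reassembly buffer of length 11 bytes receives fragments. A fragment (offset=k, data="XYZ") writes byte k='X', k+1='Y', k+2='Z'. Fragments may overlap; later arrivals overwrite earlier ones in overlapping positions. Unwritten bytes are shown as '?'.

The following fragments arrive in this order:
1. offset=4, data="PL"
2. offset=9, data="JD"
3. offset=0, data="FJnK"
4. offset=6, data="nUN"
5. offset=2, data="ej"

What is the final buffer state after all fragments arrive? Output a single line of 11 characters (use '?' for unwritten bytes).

Answer: FJejPLnUNJD

Derivation:
Fragment 1: offset=4 data="PL" -> buffer=????PL?????
Fragment 2: offset=9 data="JD" -> buffer=????PL???JD
Fragment 3: offset=0 data="FJnK" -> buffer=FJnKPL???JD
Fragment 4: offset=6 data="nUN" -> buffer=FJnKPLnUNJD
Fragment 5: offset=2 data="ej" -> buffer=FJejPLnUNJD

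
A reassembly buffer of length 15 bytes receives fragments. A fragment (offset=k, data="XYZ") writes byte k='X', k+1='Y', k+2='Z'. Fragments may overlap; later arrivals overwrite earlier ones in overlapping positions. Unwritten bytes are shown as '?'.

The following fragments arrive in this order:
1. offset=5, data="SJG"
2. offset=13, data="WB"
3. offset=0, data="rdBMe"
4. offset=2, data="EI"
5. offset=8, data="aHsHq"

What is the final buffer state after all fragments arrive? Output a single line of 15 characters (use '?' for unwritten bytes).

Answer: rdEIeSJGaHsHqWB

Derivation:
Fragment 1: offset=5 data="SJG" -> buffer=?????SJG???????
Fragment 2: offset=13 data="WB" -> buffer=?????SJG?????WB
Fragment 3: offset=0 data="rdBMe" -> buffer=rdBMeSJG?????WB
Fragment 4: offset=2 data="EI" -> buffer=rdEIeSJG?????WB
Fragment 5: offset=8 data="aHsHq" -> buffer=rdEIeSJGaHsHqWB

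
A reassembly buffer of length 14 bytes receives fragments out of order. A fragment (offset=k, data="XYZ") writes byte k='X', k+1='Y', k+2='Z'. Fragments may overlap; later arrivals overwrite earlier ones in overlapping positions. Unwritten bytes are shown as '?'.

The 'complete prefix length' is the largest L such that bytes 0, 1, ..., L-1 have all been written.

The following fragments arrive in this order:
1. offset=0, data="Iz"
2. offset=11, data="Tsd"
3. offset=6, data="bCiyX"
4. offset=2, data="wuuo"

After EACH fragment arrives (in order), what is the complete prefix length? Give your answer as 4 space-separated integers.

Fragment 1: offset=0 data="Iz" -> buffer=Iz???????????? -> prefix_len=2
Fragment 2: offset=11 data="Tsd" -> buffer=Iz?????????Tsd -> prefix_len=2
Fragment 3: offset=6 data="bCiyX" -> buffer=Iz????bCiyXTsd -> prefix_len=2
Fragment 4: offset=2 data="wuuo" -> buffer=IzwuuobCiyXTsd -> prefix_len=14

Answer: 2 2 2 14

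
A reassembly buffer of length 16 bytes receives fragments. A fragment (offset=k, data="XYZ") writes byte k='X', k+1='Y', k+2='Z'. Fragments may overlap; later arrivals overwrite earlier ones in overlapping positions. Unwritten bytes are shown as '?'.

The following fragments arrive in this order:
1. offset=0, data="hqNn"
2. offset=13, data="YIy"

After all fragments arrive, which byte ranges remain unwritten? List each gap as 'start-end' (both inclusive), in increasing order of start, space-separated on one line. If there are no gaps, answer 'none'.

Answer: 4-12

Derivation:
Fragment 1: offset=0 len=4
Fragment 2: offset=13 len=3
Gaps: 4-12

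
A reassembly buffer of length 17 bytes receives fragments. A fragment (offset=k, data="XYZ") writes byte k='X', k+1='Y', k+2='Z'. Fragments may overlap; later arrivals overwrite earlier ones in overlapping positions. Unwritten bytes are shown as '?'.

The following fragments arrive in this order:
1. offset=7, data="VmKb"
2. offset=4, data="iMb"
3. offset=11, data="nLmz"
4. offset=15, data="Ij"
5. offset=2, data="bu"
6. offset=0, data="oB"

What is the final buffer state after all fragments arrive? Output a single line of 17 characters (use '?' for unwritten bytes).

Answer: oBbuiMbVmKbnLmzIj

Derivation:
Fragment 1: offset=7 data="VmKb" -> buffer=???????VmKb??????
Fragment 2: offset=4 data="iMb" -> buffer=????iMbVmKb??????
Fragment 3: offset=11 data="nLmz" -> buffer=????iMbVmKbnLmz??
Fragment 4: offset=15 data="Ij" -> buffer=????iMbVmKbnLmzIj
Fragment 5: offset=2 data="bu" -> buffer=??buiMbVmKbnLmzIj
Fragment 6: offset=0 data="oB" -> buffer=oBbuiMbVmKbnLmzIj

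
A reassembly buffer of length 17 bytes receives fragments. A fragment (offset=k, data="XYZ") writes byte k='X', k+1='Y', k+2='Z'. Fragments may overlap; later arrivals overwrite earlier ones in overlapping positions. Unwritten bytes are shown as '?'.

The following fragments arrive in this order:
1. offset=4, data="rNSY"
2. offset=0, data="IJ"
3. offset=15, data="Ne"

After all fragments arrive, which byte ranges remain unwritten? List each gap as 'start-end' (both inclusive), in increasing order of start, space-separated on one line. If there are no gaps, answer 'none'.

Fragment 1: offset=4 len=4
Fragment 2: offset=0 len=2
Fragment 3: offset=15 len=2
Gaps: 2-3 8-14

Answer: 2-3 8-14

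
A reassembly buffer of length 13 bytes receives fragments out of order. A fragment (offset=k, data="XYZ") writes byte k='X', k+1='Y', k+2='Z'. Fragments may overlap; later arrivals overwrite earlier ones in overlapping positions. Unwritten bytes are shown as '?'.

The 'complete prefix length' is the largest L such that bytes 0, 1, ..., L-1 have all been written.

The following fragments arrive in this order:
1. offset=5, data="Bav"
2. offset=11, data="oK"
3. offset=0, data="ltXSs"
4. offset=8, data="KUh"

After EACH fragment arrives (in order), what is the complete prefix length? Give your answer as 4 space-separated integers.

Fragment 1: offset=5 data="Bav" -> buffer=?????Bav????? -> prefix_len=0
Fragment 2: offset=11 data="oK" -> buffer=?????Bav???oK -> prefix_len=0
Fragment 3: offset=0 data="ltXSs" -> buffer=ltXSsBav???oK -> prefix_len=8
Fragment 4: offset=8 data="KUh" -> buffer=ltXSsBavKUhoK -> prefix_len=13

Answer: 0 0 8 13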